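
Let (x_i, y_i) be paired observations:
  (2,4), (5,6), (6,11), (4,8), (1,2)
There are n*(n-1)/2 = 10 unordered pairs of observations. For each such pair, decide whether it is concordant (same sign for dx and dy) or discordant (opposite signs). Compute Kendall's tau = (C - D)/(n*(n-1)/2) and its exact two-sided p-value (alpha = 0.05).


Step 1: Enumerate the 10 unordered pairs (i,j) with i<j and classify each by sign(x_j-x_i) * sign(y_j-y_i).
  (1,2):dx=+3,dy=+2->C; (1,3):dx=+4,dy=+7->C; (1,4):dx=+2,dy=+4->C; (1,5):dx=-1,dy=-2->C
  (2,3):dx=+1,dy=+5->C; (2,4):dx=-1,dy=+2->D; (2,5):dx=-4,dy=-4->C; (3,4):dx=-2,dy=-3->C
  (3,5):dx=-5,dy=-9->C; (4,5):dx=-3,dy=-6->C
Step 2: C = 9, D = 1, total pairs = 10.
Step 3: tau = (C - D)/(n(n-1)/2) = (9 - 1)/10 = 0.800000.
Step 4: Exact two-sided p-value (enumerate n! = 120 permutations of y under H0): p = 0.083333.
Step 5: alpha = 0.05. fail to reject H0.

tau_b = 0.8000 (C=9, D=1), p = 0.083333, fail to reject H0.


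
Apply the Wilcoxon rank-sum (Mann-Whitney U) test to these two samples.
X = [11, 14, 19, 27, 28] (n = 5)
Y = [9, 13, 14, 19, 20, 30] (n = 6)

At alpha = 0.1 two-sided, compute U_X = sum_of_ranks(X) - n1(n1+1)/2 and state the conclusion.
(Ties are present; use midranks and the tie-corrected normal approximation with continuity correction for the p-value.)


Step 1: Combine and sort all 11 observations; assign midranks.
sorted (value, group): (9,Y), (11,X), (13,Y), (14,X), (14,Y), (19,X), (19,Y), (20,Y), (27,X), (28,X), (30,Y)
ranks: 9->1, 11->2, 13->3, 14->4.5, 14->4.5, 19->6.5, 19->6.5, 20->8, 27->9, 28->10, 30->11
Step 2: Rank sum for X: R1 = 2 + 4.5 + 6.5 + 9 + 10 = 32.
Step 3: U_X = R1 - n1(n1+1)/2 = 32 - 5*6/2 = 32 - 15 = 17.
       U_Y = n1*n2 - U_X = 30 - 17 = 13.
Step 4: Ties are present, so use the tie-corrected normal approximation (with continuity correction) for the p-value.
Step 5: p-value = 0.783228; compare to alpha = 0.1. fail to reject H0.

U_X = 17, p = 0.783228, fail to reject H0 at alpha = 0.1.


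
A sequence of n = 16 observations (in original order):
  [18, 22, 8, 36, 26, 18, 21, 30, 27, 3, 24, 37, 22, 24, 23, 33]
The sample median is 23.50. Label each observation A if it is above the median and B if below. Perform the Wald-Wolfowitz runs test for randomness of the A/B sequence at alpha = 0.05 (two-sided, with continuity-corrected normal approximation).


Step 1: Compute median = 23.50; label A = above, B = below.
Labels in order: BBBAABBAABAABABA  (n_A = 8, n_B = 8)
Step 2: Count runs R = 10.
Step 3: Under H0 (random ordering), E[R] = 2*n_A*n_B/(n_A+n_B) + 1 = 2*8*8/16 + 1 = 9.0000.
        Var[R] = 2*n_A*n_B*(2*n_A*n_B - n_A - n_B) / ((n_A+n_B)^2 * (n_A+n_B-1)) = 14336/3840 = 3.7333.
        SD[R] = 1.9322.
Step 4: Continuity-corrected z = (R - 0.5 - E[R]) / SD[R] = (10 - 0.5 - 9.0000) / 1.9322 = 0.2588.
Step 5: Two-sided p-value via normal approximation = 2*(1 - Phi(|z|)) = 0.795809.
Step 6: alpha = 0.05. fail to reject H0.

R = 10, z = 0.2588, p = 0.795809, fail to reject H0.


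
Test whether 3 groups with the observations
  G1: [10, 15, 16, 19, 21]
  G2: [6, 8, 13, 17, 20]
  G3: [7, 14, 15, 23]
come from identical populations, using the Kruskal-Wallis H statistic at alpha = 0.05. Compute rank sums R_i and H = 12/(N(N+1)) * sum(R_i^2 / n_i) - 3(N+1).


Step 1: Combine all N = 14 observations and assign midranks.
sorted (value, group, rank): (6,G2,1), (7,G3,2), (8,G2,3), (10,G1,4), (13,G2,5), (14,G3,6), (15,G1,7.5), (15,G3,7.5), (16,G1,9), (17,G2,10), (19,G1,11), (20,G2,12), (21,G1,13), (23,G3,14)
Step 2: Sum ranks within each group.
R_1 = 44.5 (n_1 = 5)
R_2 = 31 (n_2 = 5)
R_3 = 29.5 (n_3 = 4)
Step 3: H = 12/(N(N+1)) * sum(R_i^2/n_i) - 3(N+1)
     = 12/(14*15) * (44.5^2/5 + 31^2/5 + 29.5^2/4) - 3*15
     = 0.057143 * 805.812 - 45
     = 1.046429.
Step 4: Ties present; correction factor C = 1 - 6/(14^3 - 14) = 0.997802. Corrected H = 1.046429 / 0.997802 = 1.048733.
Step 5: Under H0, H ~ chi^2(2); p-value = 0.591930.
Step 6: alpha = 0.05. fail to reject H0.

H = 1.0487, df = 2, p = 0.591930, fail to reject H0.


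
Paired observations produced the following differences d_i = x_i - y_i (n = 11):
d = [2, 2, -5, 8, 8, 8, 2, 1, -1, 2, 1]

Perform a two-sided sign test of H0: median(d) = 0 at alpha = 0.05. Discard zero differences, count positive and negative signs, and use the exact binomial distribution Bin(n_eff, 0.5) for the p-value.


Step 1: Discard zero differences. Original n = 11; n_eff = number of nonzero differences = 11.
Nonzero differences (with sign): +2, +2, -5, +8, +8, +8, +2, +1, -1, +2, +1
Step 2: Count signs: positive = 9, negative = 2.
Step 3: Under H0: P(positive) = 0.5, so the number of positives S ~ Bin(11, 0.5).
Step 4: Two-sided exact p-value = sum of Bin(11,0.5) probabilities at or below the observed probability = 0.065430.
Step 5: alpha = 0.05. fail to reject H0.

n_eff = 11, pos = 9, neg = 2, p = 0.065430, fail to reject H0.


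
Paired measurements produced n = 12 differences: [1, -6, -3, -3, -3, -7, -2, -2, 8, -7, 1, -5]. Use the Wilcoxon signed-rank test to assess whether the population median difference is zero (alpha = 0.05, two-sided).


Step 1: Drop any zero differences (none here) and take |d_i|.
|d| = [1, 6, 3, 3, 3, 7, 2, 2, 8, 7, 1, 5]
Step 2: Midrank |d_i| (ties get averaged ranks).
ranks: |1|->1.5, |6|->9, |3|->6, |3|->6, |3|->6, |7|->10.5, |2|->3.5, |2|->3.5, |8|->12, |7|->10.5, |1|->1.5, |5|->8
Step 3: Attach original signs; sum ranks with positive sign and with negative sign.
W+ = 1.5 + 12 + 1.5 = 15
W- = 9 + 6 + 6 + 6 + 10.5 + 3.5 + 3.5 + 10.5 + 8 = 63
(Check: W+ + W- = 78 should equal n(n+1)/2 = 78.)
Step 4: Test statistic W = min(W+, W-) = 15.
Step 5: Ties in |d|, so use the tie-corrected normal approximation.
        E[W] = n(n+1)/4 = 12*13/4 = 39.
        Tie groups: |d|=1 (t=2), |d|=2 (t=2), |d|=3 (t=3), |d|=7 (t=2); sum(t^3 - t) = 42.
        Var[W] = n(n+1)(2n+1)/24 - sum(t^3-t)/48 = 3900/24 - 42/48 = 161.625.
        z = (W - E[W]) / sqrt(Var[W]) = (15 - 39) / 12.7132 = -1.8878.
        Two-sided p = 2*Phi(z) = 0.059052.
Step 6: alpha = 0.05. fail to reject H0.

W+ = 15, W- = 63, W = min = 15, p = 0.059052, fail to reject H0.


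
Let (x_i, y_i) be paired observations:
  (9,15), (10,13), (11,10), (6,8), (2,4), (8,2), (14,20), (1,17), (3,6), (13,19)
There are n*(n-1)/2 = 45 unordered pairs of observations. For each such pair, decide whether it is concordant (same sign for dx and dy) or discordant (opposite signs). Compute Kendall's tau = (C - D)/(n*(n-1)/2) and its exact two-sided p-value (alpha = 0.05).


Step 1: Enumerate the 45 unordered pairs (i,j) with i<j and classify each by sign(x_j-x_i) * sign(y_j-y_i).
  (1,2):dx=+1,dy=-2->D; (1,3):dx=+2,dy=-5->D; (1,4):dx=-3,dy=-7->C; (1,5):dx=-7,dy=-11->C
  (1,6):dx=-1,dy=-13->C; (1,7):dx=+5,dy=+5->C; (1,8):dx=-8,dy=+2->D; (1,9):dx=-6,dy=-9->C
  (1,10):dx=+4,dy=+4->C; (2,3):dx=+1,dy=-3->D; (2,4):dx=-4,dy=-5->C; (2,5):dx=-8,dy=-9->C
  (2,6):dx=-2,dy=-11->C; (2,7):dx=+4,dy=+7->C; (2,8):dx=-9,dy=+4->D; (2,9):dx=-7,dy=-7->C
  (2,10):dx=+3,dy=+6->C; (3,4):dx=-5,dy=-2->C; (3,5):dx=-9,dy=-6->C; (3,6):dx=-3,dy=-8->C
  (3,7):dx=+3,dy=+10->C; (3,8):dx=-10,dy=+7->D; (3,9):dx=-8,dy=-4->C; (3,10):dx=+2,dy=+9->C
  (4,5):dx=-4,dy=-4->C; (4,6):dx=+2,dy=-6->D; (4,7):dx=+8,dy=+12->C; (4,8):dx=-5,dy=+9->D
  (4,9):dx=-3,dy=-2->C; (4,10):dx=+7,dy=+11->C; (5,6):dx=+6,dy=-2->D; (5,7):dx=+12,dy=+16->C
  (5,8):dx=-1,dy=+13->D; (5,9):dx=+1,dy=+2->C; (5,10):dx=+11,dy=+15->C; (6,7):dx=+6,dy=+18->C
  (6,8):dx=-7,dy=+15->D; (6,9):dx=-5,dy=+4->D; (6,10):dx=+5,dy=+17->C; (7,8):dx=-13,dy=-3->C
  (7,9):dx=-11,dy=-14->C; (7,10):dx=-1,dy=-1->C; (8,9):dx=+2,dy=-11->D; (8,10):dx=+12,dy=+2->C
  (9,10):dx=+10,dy=+13->C
Step 2: C = 32, D = 13, total pairs = 45.
Step 3: tau = (C - D)/(n(n-1)/2) = (32 - 13)/45 = 0.422222.
Step 4: Exact two-sided p-value (enumerate n! = 3628800 permutations of y under H0): p = 0.108313.
Step 5: alpha = 0.05. fail to reject H0.

tau_b = 0.4222 (C=32, D=13), p = 0.108313, fail to reject H0.


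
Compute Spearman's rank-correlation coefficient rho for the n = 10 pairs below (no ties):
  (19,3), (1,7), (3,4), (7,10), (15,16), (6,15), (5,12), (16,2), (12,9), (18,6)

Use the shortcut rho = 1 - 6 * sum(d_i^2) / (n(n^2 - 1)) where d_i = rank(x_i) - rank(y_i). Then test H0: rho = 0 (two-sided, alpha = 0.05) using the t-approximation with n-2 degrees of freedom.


Step 1: Rank x and y separately (midranks; no ties here).
rank(x): 19->10, 1->1, 3->2, 7->5, 15->7, 6->4, 5->3, 16->8, 12->6, 18->9
rank(y): 3->2, 7->5, 4->3, 10->7, 16->10, 15->9, 12->8, 2->1, 9->6, 6->4
Step 2: d_i = R_x(i) - R_y(i); compute d_i^2.
  (10-2)^2=64, (1-5)^2=16, (2-3)^2=1, (5-7)^2=4, (7-10)^2=9, (4-9)^2=25, (3-8)^2=25, (8-1)^2=49, (6-6)^2=0, (9-4)^2=25
sum(d^2) = 218.
Step 3: rho = 1 - 6*218 / (10*(10^2 - 1)) = 1 - 1308/990 = -0.321212.
Step 4: Under H0, t = rho * sqrt((n-2)/(1-rho^2)) = -0.9594 ~ t(8).
Step 5: Two-sided p-value from the t-distribution with 8 df = 0.365468.
Step 6: alpha = 0.05. fail to reject H0.

rho = -0.3212, p = 0.365468, fail to reject H0 at alpha = 0.05.


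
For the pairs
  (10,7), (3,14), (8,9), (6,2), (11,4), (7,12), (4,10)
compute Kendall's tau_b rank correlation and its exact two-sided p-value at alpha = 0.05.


Step 1: Enumerate the 21 unordered pairs (i,j) with i<j and classify each by sign(x_j-x_i) * sign(y_j-y_i).
  (1,2):dx=-7,dy=+7->D; (1,3):dx=-2,dy=+2->D; (1,4):dx=-4,dy=-5->C; (1,5):dx=+1,dy=-3->D
  (1,6):dx=-3,dy=+5->D; (1,7):dx=-6,dy=+3->D; (2,3):dx=+5,dy=-5->D; (2,4):dx=+3,dy=-12->D
  (2,5):dx=+8,dy=-10->D; (2,6):dx=+4,dy=-2->D; (2,7):dx=+1,dy=-4->D; (3,4):dx=-2,dy=-7->C
  (3,5):dx=+3,dy=-5->D; (3,6):dx=-1,dy=+3->D; (3,7):dx=-4,dy=+1->D; (4,5):dx=+5,dy=+2->C
  (4,6):dx=+1,dy=+10->C; (4,7):dx=-2,dy=+8->D; (5,6):dx=-4,dy=+8->D; (5,7):dx=-7,dy=+6->D
  (6,7):dx=-3,dy=-2->C
Step 2: C = 5, D = 16, total pairs = 21.
Step 3: tau = (C - D)/(n(n-1)/2) = (5 - 16)/21 = -0.523810.
Step 4: Exact two-sided p-value (enumerate n! = 5040 permutations of y under H0): p = 0.136111.
Step 5: alpha = 0.05. fail to reject H0.

tau_b = -0.5238 (C=5, D=16), p = 0.136111, fail to reject H0.


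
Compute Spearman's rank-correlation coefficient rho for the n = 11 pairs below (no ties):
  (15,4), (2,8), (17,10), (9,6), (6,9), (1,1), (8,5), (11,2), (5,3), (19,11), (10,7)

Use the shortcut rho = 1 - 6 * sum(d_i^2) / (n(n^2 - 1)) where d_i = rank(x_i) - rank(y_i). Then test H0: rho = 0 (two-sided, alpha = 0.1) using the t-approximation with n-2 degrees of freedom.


Step 1: Rank x and y separately (midranks; no ties here).
rank(x): 15->9, 2->2, 17->10, 9->6, 6->4, 1->1, 8->5, 11->8, 5->3, 19->11, 10->7
rank(y): 4->4, 8->8, 10->10, 6->6, 9->9, 1->1, 5->5, 2->2, 3->3, 11->11, 7->7
Step 2: d_i = R_x(i) - R_y(i); compute d_i^2.
  (9-4)^2=25, (2-8)^2=36, (10-10)^2=0, (6-6)^2=0, (4-9)^2=25, (1-1)^2=0, (5-5)^2=0, (8-2)^2=36, (3-3)^2=0, (11-11)^2=0, (7-7)^2=0
sum(d^2) = 122.
Step 3: rho = 1 - 6*122 / (11*(11^2 - 1)) = 1 - 732/1320 = 0.445455.
Step 4: Under H0, t = rho * sqrt((n-2)/(1-rho^2)) = 1.4926 ~ t(9).
Step 5: Two-sided p-value from the t-distribution with 9 df = 0.169733.
Step 6: alpha = 0.1. fail to reject H0.

rho = 0.4455, p = 0.169733, fail to reject H0 at alpha = 0.1.


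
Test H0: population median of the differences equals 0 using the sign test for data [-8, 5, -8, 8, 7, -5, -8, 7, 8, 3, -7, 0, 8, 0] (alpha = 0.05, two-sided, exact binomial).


Step 1: Discard zero differences. Original n = 14; n_eff = number of nonzero differences = 12.
Nonzero differences (with sign): -8, +5, -8, +8, +7, -5, -8, +7, +8, +3, -7, +8
Step 2: Count signs: positive = 7, negative = 5.
Step 3: Under H0: P(positive) = 0.5, so the number of positives S ~ Bin(12, 0.5).
Step 4: Two-sided exact p-value = sum of Bin(12,0.5) probabilities at or below the observed probability = 0.774414.
Step 5: alpha = 0.05. fail to reject H0.

n_eff = 12, pos = 7, neg = 5, p = 0.774414, fail to reject H0.


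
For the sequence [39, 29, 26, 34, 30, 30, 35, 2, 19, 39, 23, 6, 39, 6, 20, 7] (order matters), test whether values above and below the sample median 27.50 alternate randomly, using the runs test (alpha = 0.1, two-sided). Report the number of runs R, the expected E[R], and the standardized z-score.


Step 1: Compute median = 27.50; label A = above, B = below.
Labels in order: AABAAAABBABBABBB  (n_A = 8, n_B = 8)
Step 2: Count runs R = 8.
Step 3: Under H0 (random ordering), E[R] = 2*n_A*n_B/(n_A+n_B) + 1 = 2*8*8/16 + 1 = 9.0000.
        Var[R] = 2*n_A*n_B*(2*n_A*n_B - n_A - n_B) / ((n_A+n_B)^2 * (n_A+n_B-1)) = 14336/3840 = 3.7333.
        SD[R] = 1.9322.
Step 4: Continuity-corrected z = (R + 0.5 - E[R]) / SD[R] = (8 + 0.5 - 9.0000) / 1.9322 = -0.2588.
Step 5: Two-sided p-value via normal approximation = 2*(1 - Phi(|z|)) = 0.795809.
Step 6: alpha = 0.1. fail to reject H0.

R = 8, z = -0.2588, p = 0.795809, fail to reject H0.


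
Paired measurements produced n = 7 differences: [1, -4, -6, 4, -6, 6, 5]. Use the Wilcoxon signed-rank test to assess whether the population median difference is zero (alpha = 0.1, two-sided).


Step 1: Drop any zero differences (none here) and take |d_i|.
|d| = [1, 4, 6, 4, 6, 6, 5]
Step 2: Midrank |d_i| (ties get averaged ranks).
ranks: |1|->1, |4|->2.5, |6|->6, |4|->2.5, |6|->6, |6|->6, |5|->4
Step 3: Attach original signs; sum ranks with positive sign and with negative sign.
W+ = 1 + 2.5 + 6 + 4 = 13.5
W- = 2.5 + 6 + 6 = 14.5
(Check: W+ + W- = 28 should equal n(n+1)/2 = 28.)
Step 4: Test statistic W = min(W+, W-) = 13.5.
Step 5: Ties in |d|, so use the tie-corrected normal approximation.
        E[W] = n(n+1)/4 = 7*8/4 = 14.
        Tie groups: |d|=4 (t=2), |d|=6 (t=3); sum(t^3 - t) = 30.
        Var[W] = n(n+1)(2n+1)/24 - sum(t^3-t)/48 = 840/24 - 30/48 = 34.375.
        z = (W - E[W]) / sqrt(Var[W]) = (13.5 - 14) / 5.8630 = -0.0853.
        Two-sided p = 2*Phi(z) = 0.932039.
Step 6: alpha = 0.1. fail to reject H0.

W+ = 13.5, W- = 14.5, W = min = 13.5, p = 0.932039, fail to reject H0.


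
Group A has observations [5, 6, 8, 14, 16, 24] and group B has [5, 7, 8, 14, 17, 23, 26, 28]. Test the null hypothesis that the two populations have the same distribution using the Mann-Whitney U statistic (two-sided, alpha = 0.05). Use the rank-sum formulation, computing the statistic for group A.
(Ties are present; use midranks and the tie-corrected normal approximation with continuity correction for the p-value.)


Step 1: Combine and sort all 14 observations; assign midranks.
sorted (value, group): (5,X), (5,Y), (6,X), (7,Y), (8,X), (8,Y), (14,X), (14,Y), (16,X), (17,Y), (23,Y), (24,X), (26,Y), (28,Y)
ranks: 5->1.5, 5->1.5, 6->3, 7->4, 8->5.5, 8->5.5, 14->7.5, 14->7.5, 16->9, 17->10, 23->11, 24->12, 26->13, 28->14
Step 2: Rank sum for X: R1 = 1.5 + 3 + 5.5 + 7.5 + 9 + 12 = 38.5.
Step 3: U_X = R1 - n1(n1+1)/2 = 38.5 - 6*7/2 = 38.5 - 21 = 17.5.
       U_Y = n1*n2 - U_X = 48 - 17.5 = 30.5.
Step 4: Ties are present, so use the tie-corrected normal approximation (with continuity correction) for the p-value.
Step 5: p-value = 0.437063; compare to alpha = 0.05. fail to reject H0.

U_X = 17.5, p = 0.437063, fail to reject H0 at alpha = 0.05.


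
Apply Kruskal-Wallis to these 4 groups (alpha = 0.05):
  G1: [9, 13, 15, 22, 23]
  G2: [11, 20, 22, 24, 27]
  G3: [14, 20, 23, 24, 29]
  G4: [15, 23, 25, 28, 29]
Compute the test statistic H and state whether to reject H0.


Step 1: Combine all N = 20 observations and assign midranks.
sorted (value, group, rank): (9,G1,1), (11,G2,2), (13,G1,3), (14,G3,4), (15,G1,5.5), (15,G4,5.5), (20,G2,7.5), (20,G3,7.5), (22,G1,9.5), (22,G2,9.5), (23,G1,12), (23,G3,12), (23,G4,12), (24,G2,14.5), (24,G3,14.5), (25,G4,16), (27,G2,17), (28,G4,18), (29,G3,19.5), (29,G4,19.5)
Step 2: Sum ranks within each group.
R_1 = 31 (n_1 = 5)
R_2 = 50.5 (n_2 = 5)
R_3 = 57.5 (n_3 = 5)
R_4 = 71 (n_4 = 5)
Step 3: H = 12/(N(N+1)) * sum(R_i^2/n_i) - 3(N+1)
     = 12/(20*21) * (31^2/5 + 50.5^2/5 + 57.5^2/5 + 71^2/5) - 3*21
     = 0.028571 * 2371.7 - 63
     = 4.762857.
Step 4: Ties present; correction factor C = 1 - 54/(20^3 - 20) = 0.993233. Corrected H = 4.762857 / 0.993233 = 4.795307.
Step 5: Under H0, H ~ chi^2(3); p-value = 0.187414.
Step 6: alpha = 0.05. fail to reject H0.

H = 4.7953, df = 3, p = 0.187414, fail to reject H0.


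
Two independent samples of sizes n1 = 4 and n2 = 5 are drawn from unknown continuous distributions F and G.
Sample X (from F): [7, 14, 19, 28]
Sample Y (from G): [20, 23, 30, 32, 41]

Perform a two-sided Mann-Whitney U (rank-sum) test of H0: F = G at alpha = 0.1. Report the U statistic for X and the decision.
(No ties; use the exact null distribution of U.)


Step 1: Combine and sort all 9 observations; assign midranks.
sorted (value, group): (7,X), (14,X), (19,X), (20,Y), (23,Y), (28,X), (30,Y), (32,Y), (41,Y)
ranks: 7->1, 14->2, 19->3, 20->4, 23->5, 28->6, 30->7, 32->8, 41->9
Step 2: Rank sum for X: R1 = 1 + 2 + 3 + 6 = 12.
Step 3: U_X = R1 - n1(n1+1)/2 = 12 - 4*5/2 = 12 - 10 = 2.
       U_Y = n1*n2 - U_X = 20 - 2 = 18.
Step 4: No ties, so the exact null distribution of U (based on enumerating the C(9,4) = 126 equally likely rank assignments) gives the two-sided p-value.
Step 5: p-value = 0.063492; compare to alpha = 0.1. reject H0.

U_X = 2, p = 0.063492, reject H0 at alpha = 0.1.


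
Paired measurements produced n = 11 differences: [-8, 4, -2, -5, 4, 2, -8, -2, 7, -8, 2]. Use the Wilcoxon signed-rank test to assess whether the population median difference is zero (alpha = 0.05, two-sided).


Step 1: Drop any zero differences (none here) and take |d_i|.
|d| = [8, 4, 2, 5, 4, 2, 8, 2, 7, 8, 2]
Step 2: Midrank |d_i| (ties get averaged ranks).
ranks: |8|->10, |4|->5.5, |2|->2.5, |5|->7, |4|->5.5, |2|->2.5, |8|->10, |2|->2.5, |7|->8, |8|->10, |2|->2.5
Step 3: Attach original signs; sum ranks with positive sign and with negative sign.
W+ = 5.5 + 5.5 + 2.5 + 8 + 2.5 = 24
W- = 10 + 2.5 + 7 + 10 + 2.5 + 10 = 42
(Check: W+ + W- = 66 should equal n(n+1)/2 = 66.)
Step 4: Test statistic W = min(W+, W-) = 24.
Step 5: Ties in |d|, so use the tie-corrected normal approximation.
        E[W] = n(n+1)/4 = 11*12/4 = 33.
        Tie groups: |d|=2 (t=4), |d|=4 (t=2), |d|=8 (t=3); sum(t^3 - t) = 90.
        Var[W] = n(n+1)(2n+1)/24 - sum(t^3-t)/48 = 3036/24 - 90/48 = 124.625.
        z = (W - E[W]) / sqrt(Var[W]) = (24 - 33) / 11.1636 = -0.8062.
        Two-sided p = 2*Phi(z) = 0.420131.
Step 6: alpha = 0.05. fail to reject H0.

W+ = 24, W- = 42, W = min = 24, p = 0.420131, fail to reject H0.


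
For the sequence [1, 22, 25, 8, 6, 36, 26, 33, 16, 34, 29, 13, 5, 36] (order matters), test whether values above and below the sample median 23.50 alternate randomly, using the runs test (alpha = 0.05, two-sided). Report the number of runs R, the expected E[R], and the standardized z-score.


Step 1: Compute median = 23.50; label A = above, B = below.
Labels in order: BBABBAAABAABBA  (n_A = 7, n_B = 7)
Step 2: Count runs R = 8.
Step 3: Under H0 (random ordering), E[R] = 2*n_A*n_B/(n_A+n_B) + 1 = 2*7*7/14 + 1 = 8.0000.
        Var[R] = 2*n_A*n_B*(2*n_A*n_B - n_A - n_B) / ((n_A+n_B)^2 * (n_A+n_B-1)) = 8232/2548 = 3.2308.
        SD[R] = 1.7974.
Step 4: R = E[R], so z = 0 with no continuity correction.
Step 5: Two-sided p-value via normal approximation = 2*(1 - Phi(|z|)) = 1.000000.
Step 6: alpha = 0.05. fail to reject H0.

R = 8, z = 0.0000, p = 1.000000, fail to reject H0.


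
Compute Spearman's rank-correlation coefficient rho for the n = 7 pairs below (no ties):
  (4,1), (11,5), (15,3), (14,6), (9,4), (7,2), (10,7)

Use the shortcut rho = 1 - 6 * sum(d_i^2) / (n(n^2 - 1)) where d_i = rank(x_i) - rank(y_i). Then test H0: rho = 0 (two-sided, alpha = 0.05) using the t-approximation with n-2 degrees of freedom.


Step 1: Rank x and y separately (midranks; no ties here).
rank(x): 4->1, 11->5, 15->7, 14->6, 9->3, 7->2, 10->4
rank(y): 1->1, 5->5, 3->3, 6->6, 4->4, 2->2, 7->7
Step 2: d_i = R_x(i) - R_y(i); compute d_i^2.
  (1-1)^2=0, (5-5)^2=0, (7-3)^2=16, (6-6)^2=0, (3-4)^2=1, (2-2)^2=0, (4-7)^2=9
sum(d^2) = 26.
Step 3: rho = 1 - 6*26 / (7*(7^2 - 1)) = 1 - 156/336 = 0.535714.
Step 4: Under H0, t = rho * sqrt((n-2)/(1-rho^2)) = 1.4186 ~ t(5).
Step 5: Two-sided p-value from the t-distribution with 5 df = 0.215217.
Step 6: alpha = 0.05. fail to reject H0.

rho = 0.5357, p = 0.215217, fail to reject H0 at alpha = 0.05.


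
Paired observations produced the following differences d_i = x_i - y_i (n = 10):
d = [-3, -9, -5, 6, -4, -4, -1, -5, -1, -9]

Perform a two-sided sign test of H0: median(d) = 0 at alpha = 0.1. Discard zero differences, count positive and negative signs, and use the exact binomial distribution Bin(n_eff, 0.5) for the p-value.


Step 1: Discard zero differences. Original n = 10; n_eff = number of nonzero differences = 10.
Nonzero differences (with sign): -3, -9, -5, +6, -4, -4, -1, -5, -1, -9
Step 2: Count signs: positive = 1, negative = 9.
Step 3: Under H0: P(positive) = 0.5, so the number of positives S ~ Bin(10, 0.5).
Step 4: Two-sided exact p-value = sum of Bin(10,0.5) probabilities at or below the observed probability = 0.021484.
Step 5: alpha = 0.1. reject H0.

n_eff = 10, pos = 1, neg = 9, p = 0.021484, reject H0.


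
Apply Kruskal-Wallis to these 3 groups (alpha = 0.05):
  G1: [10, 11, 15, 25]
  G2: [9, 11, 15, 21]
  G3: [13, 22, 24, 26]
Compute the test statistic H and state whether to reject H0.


Step 1: Combine all N = 12 observations and assign midranks.
sorted (value, group, rank): (9,G2,1), (10,G1,2), (11,G1,3.5), (11,G2,3.5), (13,G3,5), (15,G1,6.5), (15,G2,6.5), (21,G2,8), (22,G3,9), (24,G3,10), (25,G1,11), (26,G3,12)
Step 2: Sum ranks within each group.
R_1 = 23 (n_1 = 4)
R_2 = 19 (n_2 = 4)
R_3 = 36 (n_3 = 4)
Step 3: H = 12/(N(N+1)) * sum(R_i^2/n_i) - 3(N+1)
     = 12/(12*13) * (23^2/4 + 19^2/4 + 36^2/4) - 3*13
     = 0.076923 * 546.5 - 39
     = 3.038462.
Step 4: Ties present; correction factor C = 1 - 12/(12^3 - 12) = 0.993007. Corrected H = 3.038462 / 0.993007 = 3.059859.
Step 5: Under H0, H ~ chi^2(2); p-value = 0.216551.
Step 6: alpha = 0.05. fail to reject H0.

H = 3.0599, df = 2, p = 0.216551, fail to reject H0.


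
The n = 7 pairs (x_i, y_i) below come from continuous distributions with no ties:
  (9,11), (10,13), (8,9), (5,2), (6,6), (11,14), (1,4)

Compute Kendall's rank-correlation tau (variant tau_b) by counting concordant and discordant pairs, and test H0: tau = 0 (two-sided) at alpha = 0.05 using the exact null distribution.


Step 1: Enumerate the 21 unordered pairs (i,j) with i<j and classify each by sign(x_j-x_i) * sign(y_j-y_i).
  (1,2):dx=+1,dy=+2->C; (1,3):dx=-1,dy=-2->C; (1,4):dx=-4,dy=-9->C; (1,5):dx=-3,dy=-5->C
  (1,6):dx=+2,dy=+3->C; (1,7):dx=-8,dy=-7->C; (2,3):dx=-2,dy=-4->C; (2,4):dx=-5,dy=-11->C
  (2,5):dx=-4,dy=-7->C; (2,6):dx=+1,dy=+1->C; (2,7):dx=-9,dy=-9->C; (3,4):dx=-3,dy=-7->C
  (3,5):dx=-2,dy=-3->C; (3,6):dx=+3,dy=+5->C; (3,7):dx=-7,dy=-5->C; (4,5):dx=+1,dy=+4->C
  (4,6):dx=+6,dy=+12->C; (4,7):dx=-4,dy=+2->D; (5,6):dx=+5,dy=+8->C; (5,7):dx=-5,dy=-2->C
  (6,7):dx=-10,dy=-10->C
Step 2: C = 20, D = 1, total pairs = 21.
Step 3: tau = (C - D)/(n(n-1)/2) = (20 - 1)/21 = 0.904762.
Step 4: Exact two-sided p-value (enumerate n! = 5040 permutations of y under H0): p = 0.002778.
Step 5: alpha = 0.05. reject H0.

tau_b = 0.9048 (C=20, D=1), p = 0.002778, reject H0.


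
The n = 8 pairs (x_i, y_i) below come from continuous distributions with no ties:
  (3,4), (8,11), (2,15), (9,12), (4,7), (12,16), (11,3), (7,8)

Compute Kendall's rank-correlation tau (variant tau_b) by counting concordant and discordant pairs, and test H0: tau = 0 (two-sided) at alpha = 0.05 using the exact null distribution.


Step 1: Enumerate the 28 unordered pairs (i,j) with i<j and classify each by sign(x_j-x_i) * sign(y_j-y_i).
  (1,2):dx=+5,dy=+7->C; (1,3):dx=-1,dy=+11->D; (1,4):dx=+6,dy=+8->C; (1,5):dx=+1,dy=+3->C
  (1,6):dx=+9,dy=+12->C; (1,7):dx=+8,dy=-1->D; (1,8):dx=+4,dy=+4->C; (2,3):dx=-6,dy=+4->D
  (2,4):dx=+1,dy=+1->C; (2,5):dx=-4,dy=-4->C; (2,6):dx=+4,dy=+5->C; (2,7):dx=+3,dy=-8->D
  (2,8):dx=-1,dy=-3->C; (3,4):dx=+7,dy=-3->D; (3,5):dx=+2,dy=-8->D; (3,6):dx=+10,dy=+1->C
  (3,7):dx=+9,dy=-12->D; (3,8):dx=+5,dy=-7->D; (4,5):dx=-5,dy=-5->C; (4,6):dx=+3,dy=+4->C
  (4,7):dx=+2,dy=-9->D; (4,8):dx=-2,dy=-4->C; (5,6):dx=+8,dy=+9->C; (5,7):dx=+7,dy=-4->D
  (5,8):dx=+3,dy=+1->C; (6,7):dx=-1,dy=-13->C; (6,8):dx=-5,dy=-8->C; (7,8):dx=-4,dy=+5->D
Step 2: C = 17, D = 11, total pairs = 28.
Step 3: tau = (C - D)/(n(n-1)/2) = (17 - 11)/28 = 0.214286.
Step 4: Exact two-sided p-value (enumerate n! = 40320 permutations of y under H0): p = 0.548413.
Step 5: alpha = 0.05. fail to reject H0.

tau_b = 0.2143 (C=17, D=11), p = 0.548413, fail to reject H0.


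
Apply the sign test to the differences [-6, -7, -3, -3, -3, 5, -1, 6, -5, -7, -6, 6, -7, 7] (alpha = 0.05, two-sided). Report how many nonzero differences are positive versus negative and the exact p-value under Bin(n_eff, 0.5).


Step 1: Discard zero differences. Original n = 14; n_eff = number of nonzero differences = 14.
Nonzero differences (with sign): -6, -7, -3, -3, -3, +5, -1, +6, -5, -7, -6, +6, -7, +7
Step 2: Count signs: positive = 4, negative = 10.
Step 3: Under H0: P(positive) = 0.5, so the number of positives S ~ Bin(14, 0.5).
Step 4: Two-sided exact p-value = sum of Bin(14,0.5) probabilities at or below the observed probability = 0.179565.
Step 5: alpha = 0.05. fail to reject H0.

n_eff = 14, pos = 4, neg = 10, p = 0.179565, fail to reject H0.


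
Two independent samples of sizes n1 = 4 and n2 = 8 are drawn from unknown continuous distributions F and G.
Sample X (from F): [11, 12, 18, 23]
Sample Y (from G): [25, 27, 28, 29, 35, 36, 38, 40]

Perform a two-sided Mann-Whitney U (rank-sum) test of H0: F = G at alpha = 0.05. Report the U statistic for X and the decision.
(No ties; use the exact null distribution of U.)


Step 1: Combine and sort all 12 observations; assign midranks.
sorted (value, group): (11,X), (12,X), (18,X), (23,X), (25,Y), (27,Y), (28,Y), (29,Y), (35,Y), (36,Y), (38,Y), (40,Y)
ranks: 11->1, 12->2, 18->3, 23->4, 25->5, 27->6, 28->7, 29->8, 35->9, 36->10, 38->11, 40->12
Step 2: Rank sum for X: R1 = 1 + 2 + 3 + 4 = 10.
Step 3: U_X = R1 - n1(n1+1)/2 = 10 - 4*5/2 = 10 - 10 = 0.
       U_Y = n1*n2 - U_X = 32 - 0 = 32.
Step 4: No ties, so the exact null distribution of U (based on enumerating the C(12,4) = 495 equally likely rank assignments) gives the two-sided p-value.
Step 5: p-value = 0.004040; compare to alpha = 0.05. reject H0.

U_X = 0, p = 0.004040, reject H0 at alpha = 0.05.


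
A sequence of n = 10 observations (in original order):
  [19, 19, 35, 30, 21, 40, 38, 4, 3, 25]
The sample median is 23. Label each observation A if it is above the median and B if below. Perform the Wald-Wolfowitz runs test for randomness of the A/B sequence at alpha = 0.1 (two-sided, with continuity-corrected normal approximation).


Step 1: Compute median = 23; label A = above, B = below.
Labels in order: BBAABAABBA  (n_A = 5, n_B = 5)
Step 2: Count runs R = 6.
Step 3: Under H0 (random ordering), E[R] = 2*n_A*n_B/(n_A+n_B) + 1 = 2*5*5/10 + 1 = 6.0000.
        Var[R] = 2*n_A*n_B*(2*n_A*n_B - n_A - n_B) / ((n_A+n_B)^2 * (n_A+n_B-1)) = 2000/900 = 2.2222.
        SD[R] = 1.4907.
Step 4: R = E[R], so z = 0 with no continuity correction.
Step 5: Two-sided p-value via normal approximation = 2*(1 - Phi(|z|)) = 1.000000.
Step 6: alpha = 0.1. fail to reject H0.

R = 6, z = 0.0000, p = 1.000000, fail to reject H0.


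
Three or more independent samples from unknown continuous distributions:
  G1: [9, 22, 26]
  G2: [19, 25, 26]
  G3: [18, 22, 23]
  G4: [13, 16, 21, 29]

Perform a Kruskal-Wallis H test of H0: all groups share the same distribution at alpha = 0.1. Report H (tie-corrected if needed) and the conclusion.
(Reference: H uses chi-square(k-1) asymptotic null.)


Step 1: Combine all N = 13 observations and assign midranks.
sorted (value, group, rank): (9,G1,1), (13,G4,2), (16,G4,3), (18,G3,4), (19,G2,5), (21,G4,6), (22,G1,7.5), (22,G3,7.5), (23,G3,9), (25,G2,10), (26,G1,11.5), (26,G2,11.5), (29,G4,13)
Step 2: Sum ranks within each group.
R_1 = 20 (n_1 = 3)
R_2 = 26.5 (n_2 = 3)
R_3 = 20.5 (n_3 = 3)
R_4 = 24 (n_4 = 4)
Step 3: H = 12/(N(N+1)) * sum(R_i^2/n_i) - 3(N+1)
     = 12/(13*14) * (20^2/3 + 26.5^2/3 + 20.5^2/3 + 24^2/4) - 3*14
     = 0.065934 * 651.5 - 42
     = 0.956044.
Step 4: Ties present; correction factor C = 1 - 12/(13^3 - 13) = 0.994505. Corrected H = 0.956044 / 0.994505 = 0.961326.
Step 5: Under H0, H ~ chi^2(3); p-value = 0.810609.
Step 6: alpha = 0.1. fail to reject H0.

H = 0.9613, df = 3, p = 0.810609, fail to reject H0.


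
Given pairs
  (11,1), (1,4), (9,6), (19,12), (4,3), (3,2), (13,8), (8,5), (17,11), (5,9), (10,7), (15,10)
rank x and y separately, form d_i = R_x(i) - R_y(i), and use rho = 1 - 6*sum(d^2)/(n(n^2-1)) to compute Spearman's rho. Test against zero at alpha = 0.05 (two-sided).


Step 1: Rank x and y separately (midranks; no ties here).
rank(x): 11->8, 1->1, 9->6, 19->12, 4->3, 3->2, 13->9, 8->5, 17->11, 5->4, 10->7, 15->10
rank(y): 1->1, 4->4, 6->6, 12->12, 3->3, 2->2, 8->8, 5->5, 11->11, 9->9, 7->7, 10->10
Step 2: d_i = R_x(i) - R_y(i); compute d_i^2.
  (8-1)^2=49, (1-4)^2=9, (6-6)^2=0, (12-12)^2=0, (3-3)^2=0, (2-2)^2=0, (9-8)^2=1, (5-5)^2=0, (11-11)^2=0, (4-9)^2=25, (7-7)^2=0, (10-10)^2=0
sum(d^2) = 84.
Step 3: rho = 1 - 6*84 / (12*(12^2 - 1)) = 1 - 504/1716 = 0.706294.
Step 4: Under H0, t = rho * sqrt((n-2)/(1-rho^2)) = 3.1550 ~ t(10).
Step 5: Two-sided p-value from the t-distribution with 10 df = 0.010245.
Step 6: alpha = 0.05. reject H0.

rho = 0.7063, p = 0.010245, reject H0 at alpha = 0.05.


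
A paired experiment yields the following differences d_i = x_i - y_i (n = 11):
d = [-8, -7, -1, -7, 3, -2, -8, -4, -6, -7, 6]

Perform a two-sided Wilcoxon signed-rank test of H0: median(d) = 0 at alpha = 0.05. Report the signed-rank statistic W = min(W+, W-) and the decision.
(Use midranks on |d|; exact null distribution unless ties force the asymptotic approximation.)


Step 1: Drop any zero differences (none here) and take |d_i|.
|d| = [8, 7, 1, 7, 3, 2, 8, 4, 6, 7, 6]
Step 2: Midrank |d_i| (ties get averaged ranks).
ranks: |8|->10.5, |7|->8, |1|->1, |7|->8, |3|->3, |2|->2, |8|->10.5, |4|->4, |6|->5.5, |7|->8, |6|->5.5
Step 3: Attach original signs; sum ranks with positive sign and with negative sign.
W+ = 3 + 5.5 = 8.5
W- = 10.5 + 8 + 1 + 8 + 2 + 10.5 + 4 + 5.5 + 8 = 57.5
(Check: W+ + W- = 66 should equal n(n+1)/2 = 66.)
Step 4: Test statistic W = min(W+, W-) = 8.5.
Step 5: Ties in |d|, so use the tie-corrected normal approximation.
        E[W] = n(n+1)/4 = 11*12/4 = 33.
        Tie groups: |d|=6 (t=2), |d|=7 (t=3), |d|=8 (t=2); sum(t^3 - t) = 36.
        Var[W] = n(n+1)(2n+1)/24 - sum(t^3-t)/48 = 3036/24 - 36/48 = 125.75.
        z = (W - E[W]) / sqrt(Var[W]) = (8.5 - 33) / 11.2138 = -2.1848.
        Two-sided p = 2*Phi(z) = 0.028903.
Step 6: alpha = 0.05. reject H0.

W+ = 8.5, W- = 57.5, W = min = 8.5, p = 0.028903, reject H0.


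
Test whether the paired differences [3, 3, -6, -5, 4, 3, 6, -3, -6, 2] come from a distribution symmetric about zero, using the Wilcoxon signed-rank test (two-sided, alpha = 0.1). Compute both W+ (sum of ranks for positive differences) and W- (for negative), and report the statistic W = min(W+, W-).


Step 1: Drop any zero differences (none here) and take |d_i|.
|d| = [3, 3, 6, 5, 4, 3, 6, 3, 6, 2]
Step 2: Midrank |d_i| (ties get averaged ranks).
ranks: |3|->3.5, |3|->3.5, |6|->9, |5|->7, |4|->6, |3|->3.5, |6|->9, |3|->3.5, |6|->9, |2|->1
Step 3: Attach original signs; sum ranks with positive sign and with negative sign.
W+ = 3.5 + 3.5 + 6 + 3.5 + 9 + 1 = 26.5
W- = 9 + 7 + 3.5 + 9 = 28.5
(Check: W+ + W- = 55 should equal n(n+1)/2 = 55.)
Step 4: Test statistic W = min(W+, W-) = 26.5.
Step 5: Ties in |d|, so use the tie-corrected normal approximation.
        E[W] = n(n+1)/4 = 10*11/4 = 27.5.
        Tie groups: |d|=3 (t=4), |d|=6 (t=3); sum(t^3 - t) = 84.
        Var[W] = n(n+1)(2n+1)/24 - sum(t^3-t)/48 = 2310/24 - 84/48 = 94.5.
        z = (W - E[W]) / sqrt(Var[W]) = (26.5 - 27.5) / 9.7211 = -0.1029.
        Two-sided p = 2*Phi(z) = 0.918067.
Step 6: alpha = 0.1. fail to reject H0.

W+ = 26.5, W- = 28.5, W = min = 26.5, p = 0.918067, fail to reject H0.


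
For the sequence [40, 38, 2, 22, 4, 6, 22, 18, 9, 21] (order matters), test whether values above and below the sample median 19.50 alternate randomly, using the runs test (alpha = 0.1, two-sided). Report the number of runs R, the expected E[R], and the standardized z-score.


Step 1: Compute median = 19.50; label A = above, B = below.
Labels in order: AABABBABBA  (n_A = 5, n_B = 5)
Step 2: Count runs R = 7.
Step 3: Under H0 (random ordering), E[R] = 2*n_A*n_B/(n_A+n_B) + 1 = 2*5*5/10 + 1 = 6.0000.
        Var[R] = 2*n_A*n_B*(2*n_A*n_B - n_A - n_B) / ((n_A+n_B)^2 * (n_A+n_B-1)) = 2000/900 = 2.2222.
        SD[R] = 1.4907.
Step 4: Continuity-corrected z = (R - 0.5 - E[R]) / SD[R] = (7 - 0.5 - 6.0000) / 1.4907 = 0.3354.
Step 5: Two-sided p-value via normal approximation = 2*(1 - Phi(|z|)) = 0.737316.
Step 6: alpha = 0.1. fail to reject H0.

R = 7, z = 0.3354, p = 0.737316, fail to reject H0.


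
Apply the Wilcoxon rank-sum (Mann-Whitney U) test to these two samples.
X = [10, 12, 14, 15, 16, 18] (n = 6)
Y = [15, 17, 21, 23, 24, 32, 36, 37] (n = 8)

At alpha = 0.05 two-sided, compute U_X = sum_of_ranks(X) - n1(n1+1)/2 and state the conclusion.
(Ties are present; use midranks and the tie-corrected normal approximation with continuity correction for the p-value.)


Step 1: Combine and sort all 14 observations; assign midranks.
sorted (value, group): (10,X), (12,X), (14,X), (15,X), (15,Y), (16,X), (17,Y), (18,X), (21,Y), (23,Y), (24,Y), (32,Y), (36,Y), (37,Y)
ranks: 10->1, 12->2, 14->3, 15->4.5, 15->4.5, 16->6, 17->7, 18->8, 21->9, 23->10, 24->11, 32->12, 36->13, 37->14
Step 2: Rank sum for X: R1 = 1 + 2 + 3 + 4.5 + 6 + 8 = 24.5.
Step 3: U_X = R1 - n1(n1+1)/2 = 24.5 - 6*7/2 = 24.5 - 21 = 3.5.
       U_Y = n1*n2 - U_X = 48 - 3.5 = 44.5.
Step 4: Ties are present, so use the tie-corrected normal approximation (with continuity correction) for the p-value.
Step 5: p-value = 0.009743; compare to alpha = 0.05. reject H0.

U_X = 3.5, p = 0.009743, reject H0 at alpha = 0.05.


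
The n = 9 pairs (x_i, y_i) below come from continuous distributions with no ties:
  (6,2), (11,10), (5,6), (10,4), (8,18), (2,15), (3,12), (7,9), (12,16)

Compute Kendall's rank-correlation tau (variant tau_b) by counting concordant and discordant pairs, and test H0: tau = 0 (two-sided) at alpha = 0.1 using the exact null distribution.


Step 1: Enumerate the 36 unordered pairs (i,j) with i<j and classify each by sign(x_j-x_i) * sign(y_j-y_i).
  (1,2):dx=+5,dy=+8->C; (1,3):dx=-1,dy=+4->D; (1,4):dx=+4,dy=+2->C; (1,5):dx=+2,dy=+16->C
  (1,6):dx=-4,dy=+13->D; (1,7):dx=-3,dy=+10->D; (1,8):dx=+1,dy=+7->C; (1,9):dx=+6,dy=+14->C
  (2,3):dx=-6,dy=-4->C; (2,4):dx=-1,dy=-6->C; (2,5):dx=-3,dy=+8->D; (2,6):dx=-9,dy=+5->D
  (2,7):dx=-8,dy=+2->D; (2,8):dx=-4,dy=-1->C; (2,9):dx=+1,dy=+6->C; (3,4):dx=+5,dy=-2->D
  (3,5):dx=+3,dy=+12->C; (3,6):dx=-3,dy=+9->D; (3,7):dx=-2,dy=+6->D; (3,8):dx=+2,dy=+3->C
  (3,9):dx=+7,dy=+10->C; (4,5):dx=-2,dy=+14->D; (4,6):dx=-8,dy=+11->D; (4,7):dx=-7,dy=+8->D
  (4,8):dx=-3,dy=+5->D; (4,9):dx=+2,dy=+12->C; (5,6):dx=-6,dy=-3->C; (5,7):dx=-5,dy=-6->C
  (5,8):dx=-1,dy=-9->C; (5,9):dx=+4,dy=-2->D; (6,7):dx=+1,dy=-3->D; (6,8):dx=+5,dy=-6->D
  (6,9):dx=+10,dy=+1->C; (7,8):dx=+4,dy=-3->D; (7,9):dx=+9,dy=+4->C; (8,9):dx=+5,dy=+7->C
Step 2: C = 19, D = 17, total pairs = 36.
Step 3: tau = (C - D)/(n(n-1)/2) = (19 - 17)/36 = 0.055556.
Step 4: Exact two-sided p-value (enumerate n! = 362880 permutations of y under H0): p = 0.919455.
Step 5: alpha = 0.1. fail to reject H0.

tau_b = 0.0556 (C=19, D=17), p = 0.919455, fail to reject H0.


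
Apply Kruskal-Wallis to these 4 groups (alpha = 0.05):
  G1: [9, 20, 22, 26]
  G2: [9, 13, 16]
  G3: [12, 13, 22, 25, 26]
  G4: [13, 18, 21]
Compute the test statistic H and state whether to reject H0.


Step 1: Combine all N = 15 observations and assign midranks.
sorted (value, group, rank): (9,G1,1.5), (9,G2,1.5), (12,G3,3), (13,G2,5), (13,G3,5), (13,G4,5), (16,G2,7), (18,G4,8), (20,G1,9), (21,G4,10), (22,G1,11.5), (22,G3,11.5), (25,G3,13), (26,G1,14.5), (26,G3,14.5)
Step 2: Sum ranks within each group.
R_1 = 36.5 (n_1 = 4)
R_2 = 13.5 (n_2 = 3)
R_3 = 47 (n_3 = 5)
R_4 = 23 (n_4 = 3)
Step 3: H = 12/(N(N+1)) * sum(R_i^2/n_i) - 3(N+1)
     = 12/(15*16) * (36.5^2/4 + 13.5^2/3 + 47^2/5 + 23^2/3) - 3*16
     = 0.050000 * 1011.95 - 48
     = 2.597292.
Step 4: Ties present; correction factor C = 1 - 42/(15^3 - 15) = 0.987500. Corrected H = 2.597292 / 0.987500 = 2.630169.
Step 5: Under H0, H ~ chi^2(3); p-value = 0.452225.
Step 6: alpha = 0.05. fail to reject H0.

H = 2.6302, df = 3, p = 0.452225, fail to reject H0.


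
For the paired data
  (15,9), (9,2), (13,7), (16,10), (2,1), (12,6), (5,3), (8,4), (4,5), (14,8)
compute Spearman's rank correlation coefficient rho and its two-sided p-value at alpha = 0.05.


Step 1: Rank x and y separately (midranks; no ties here).
rank(x): 15->9, 9->5, 13->7, 16->10, 2->1, 12->6, 5->3, 8->4, 4->2, 14->8
rank(y): 9->9, 2->2, 7->7, 10->10, 1->1, 6->6, 3->3, 4->4, 5->5, 8->8
Step 2: d_i = R_x(i) - R_y(i); compute d_i^2.
  (9-9)^2=0, (5-2)^2=9, (7-7)^2=0, (10-10)^2=0, (1-1)^2=0, (6-6)^2=0, (3-3)^2=0, (4-4)^2=0, (2-5)^2=9, (8-8)^2=0
sum(d^2) = 18.
Step 3: rho = 1 - 6*18 / (10*(10^2 - 1)) = 1 - 108/990 = 0.890909.
Step 4: Under H0, t = rho * sqrt((n-2)/(1-rho^2)) = 5.5482 ~ t(8).
Step 5: Two-sided p-value from the t-distribution with 8 df = 0.000542.
Step 6: alpha = 0.05. reject H0.

rho = 0.8909, p = 0.000542, reject H0 at alpha = 0.05.


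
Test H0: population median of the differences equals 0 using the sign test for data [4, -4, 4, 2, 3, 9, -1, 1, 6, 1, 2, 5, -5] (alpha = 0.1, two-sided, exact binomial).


Step 1: Discard zero differences. Original n = 13; n_eff = number of nonzero differences = 13.
Nonzero differences (with sign): +4, -4, +4, +2, +3, +9, -1, +1, +6, +1, +2, +5, -5
Step 2: Count signs: positive = 10, negative = 3.
Step 3: Under H0: P(positive) = 0.5, so the number of positives S ~ Bin(13, 0.5).
Step 4: Two-sided exact p-value = sum of Bin(13,0.5) probabilities at or below the observed probability = 0.092285.
Step 5: alpha = 0.1. reject H0.

n_eff = 13, pos = 10, neg = 3, p = 0.092285, reject H0.


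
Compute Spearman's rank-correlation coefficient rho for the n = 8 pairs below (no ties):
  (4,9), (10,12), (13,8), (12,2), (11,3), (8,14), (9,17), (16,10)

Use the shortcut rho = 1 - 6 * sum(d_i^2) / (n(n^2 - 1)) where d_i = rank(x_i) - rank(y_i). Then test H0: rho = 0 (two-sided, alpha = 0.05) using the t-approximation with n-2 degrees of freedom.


Step 1: Rank x and y separately (midranks; no ties here).
rank(x): 4->1, 10->4, 13->7, 12->6, 11->5, 8->2, 9->3, 16->8
rank(y): 9->4, 12->6, 8->3, 2->1, 3->2, 14->7, 17->8, 10->5
Step 2: d_i = R_x(i) - R_y(i); compute d_i^2.
  (1-4)^2=9, (4-6)^2=4, (7-3)^2=16, (6-1)^2=25, (5-2)^2=9, (2-7)^2=25, (3-8)^2=25, (8-5)^2=9
sum(d^2) = 122.
Step 3: rho = 1 - 6*122 / (8*(8^2 - 1)) = 1 - 732/504 = -0.452381.
Step 4: Under H0, t = rho * sqrt((n-2)/(1-rho^2)) = -1.2425 ~ t(6).
Step 5: Two-sided p-value from the t-distribution with 6 df = 0.260405.
Step 6: alpha = 0.05. fail to reject H0.

rho = -0.4524, p = 0.260405, fail to reject H0 at alpha = 0.05.


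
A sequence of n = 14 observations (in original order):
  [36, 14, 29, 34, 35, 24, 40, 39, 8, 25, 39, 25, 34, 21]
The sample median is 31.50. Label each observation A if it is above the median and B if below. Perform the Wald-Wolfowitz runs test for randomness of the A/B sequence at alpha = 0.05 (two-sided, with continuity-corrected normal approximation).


Step 1: Compute median = 31.50; label A = above, B = below.
Labels in order: ABBAABAABBABAB  (n_A = 7, n_B = 7)
Step 2: Count runs R = 10.
Step 3: Under H0 (random ordering), E[R] = 2*n_A*n_B/(n_A+n_B) + 1 = 2*7*7/14 + 1 = 8.0000.
        Var[R] = 2*n_A*n_B*(2*n_A*n_B - n_A - n_B) / ((n_A+n_B)^2 * (n_A+n_B-1)) = 8232/2548 = 3.2308.
        SD[R] = 1.7974.
Step 4: Continuity-corrected z = (R - 0.5 - E[R]) / SD[R] = (10 - 0.5 - 8.0000) / 1.7974 = 0.8345.
Step 5: Two-sided p-value via normal approximation = 2*(1 - Phi(|z|)) = 0.403986.
Step 6: alpha = 0.05. fail to reject H0.

R = 10, z = 0.8345, p = 0.403986, fail to reject H0.


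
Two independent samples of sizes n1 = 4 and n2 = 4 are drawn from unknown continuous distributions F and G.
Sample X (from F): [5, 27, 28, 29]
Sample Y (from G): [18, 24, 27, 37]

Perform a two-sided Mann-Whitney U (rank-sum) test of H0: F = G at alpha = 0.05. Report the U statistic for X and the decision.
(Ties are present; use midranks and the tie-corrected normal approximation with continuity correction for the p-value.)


Step 1: Combine and sort all 8 observations; assign midranks.
sorted (value, group): (5,X), (18,Y), (24,Y), (27,X), (27,Y), (28,X), (29,X), (37,Y)
ranks: 5->1, 18->2, 24->3, 27->4.5, 27->4.5, 28->6, 29->7, 37->8
Step 2: Rank sum for X: R1 = 1 + 4.5 + 6 + 7 = 18.5.
Step 3: U_X = R1 - n1(n1+1)/2 = 18.5 - 4*5/2 = 18.5 - 10 = 8.5.
       U_Y = n1*n2 - U_X = 16 - 8.5 = 7.5.
Step 4: Ties are present, so use the tie-corrected normal approximation (with continuity correction) for the p-value.
Step 5: p-value = 1.000000; compare to alpha = 0.05. fail to reject H0.

U_X = 8.5, p = 1.000000, fail to reject H0 at alpha = 0.05.
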